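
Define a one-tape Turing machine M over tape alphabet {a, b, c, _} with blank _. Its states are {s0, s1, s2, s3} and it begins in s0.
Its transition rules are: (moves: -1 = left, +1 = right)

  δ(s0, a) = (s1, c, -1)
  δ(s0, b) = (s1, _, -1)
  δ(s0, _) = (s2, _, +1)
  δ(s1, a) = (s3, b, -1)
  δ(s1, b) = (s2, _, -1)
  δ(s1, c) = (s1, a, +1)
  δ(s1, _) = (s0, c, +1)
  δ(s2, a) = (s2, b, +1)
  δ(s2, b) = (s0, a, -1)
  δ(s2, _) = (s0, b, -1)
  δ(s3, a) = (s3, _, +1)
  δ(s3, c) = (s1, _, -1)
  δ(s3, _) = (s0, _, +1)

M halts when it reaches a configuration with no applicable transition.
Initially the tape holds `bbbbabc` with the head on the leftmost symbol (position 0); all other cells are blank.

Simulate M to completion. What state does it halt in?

s0

state=s0 head=0 tape=_[b]bbbabc   (s0,b)→(s1,_,-1)
state=s1 head=-1 tape=[_]_bbbabc   (s1,_)→(s0,c,+1)
state=s0 head=0 tape=c[_]bbbabc   (s0,_)→(s2,_,+1)
state=s2 head=1 tape=c_[b]bbabc   (s2,b)→(s0,a,-1)
state=s0 head=0 tape=c[_]abbabc   (s0,_)→(s2,_,+1)
state=s2 head=1 tape=c_[a]bbabc   (s2,a)→(s2,b,+1)
state=s2 head=2 tape=c_b[b]babc   (s2,b)→(s0,a,-1)
state=s0 head=1 tape=c_[b]ababc   (s0,b)→(s1,_,-1)
state=s1 head=0 tape=c[_]_ababc   (s1,_)→(s0,c,+1)
state=s0 head=1 tape=cc[_]ababc   (s0,_)→(s2,_,+1)
state=s2 head=2 tape=cc_[a]babc   (s2,a)→(s2,b,+1)
state=s2 head=3 tape=cc_b[b]abc   (s2,b)→(s0,a,-1)
state=s0 head=2 tape=cc_[b]aabc   (s0,b)→(s1,_,-1)
state=s1 head=1 tape=cc[_]_aabc   (s1,_)→(s0,c,+1)
state=s0 head=2 tape=ccc[_]aabc   (s0,_)→(s2,_,+1)
state=s2 head=3 tape=ccc_[a]abc   (s2,a)→(s2,b,+1)
state=s2 head=4 tape=ccc_b[a]bc   (s2,a)→(s2,b,+1)
state=s2 head=5 tape=ccc_bb[b]c   (s2,b)→(s0,a,-1)
state=s0 head=4 tape=ccc_b[b]ac   (s0,b)→(s1,_,-1)
state=s1 head=3 tape=ccc_[b]_ac   (s1,b)→(s2,_,-1)
state=s2 head=2 tape=ccc[_]__ac   (s2,_)→(s0,b,-1)
state=s0 head=1 tape=cc[c]b__ac
No transition is defined for (s0, c); M halts in state s0.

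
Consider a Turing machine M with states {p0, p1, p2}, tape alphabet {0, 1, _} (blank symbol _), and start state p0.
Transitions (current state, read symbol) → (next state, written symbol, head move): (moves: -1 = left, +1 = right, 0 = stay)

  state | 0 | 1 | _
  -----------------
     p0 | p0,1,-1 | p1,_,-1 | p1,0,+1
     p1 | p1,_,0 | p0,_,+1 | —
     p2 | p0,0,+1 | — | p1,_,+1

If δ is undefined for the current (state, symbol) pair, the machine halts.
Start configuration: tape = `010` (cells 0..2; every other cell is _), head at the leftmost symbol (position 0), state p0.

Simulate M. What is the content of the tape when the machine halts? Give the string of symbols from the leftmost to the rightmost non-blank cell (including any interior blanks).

state=p0 head=0 tape=_[0]10   (p0,0)→(p0,1,-1)
state=p0 head=-1 tape=[_]110   (p0,_)→(p1,0,+1)
state=p1 head=0 tape=0[1]10   (p1,1)→(p0,_,+1)
state=p0 head=1 tape=0_[1]0   (p0,1)→(p1,_,-1)
state=p1 head=0 tape=0[_]_0
The non-blank tape span at halt is 0__0.

0__0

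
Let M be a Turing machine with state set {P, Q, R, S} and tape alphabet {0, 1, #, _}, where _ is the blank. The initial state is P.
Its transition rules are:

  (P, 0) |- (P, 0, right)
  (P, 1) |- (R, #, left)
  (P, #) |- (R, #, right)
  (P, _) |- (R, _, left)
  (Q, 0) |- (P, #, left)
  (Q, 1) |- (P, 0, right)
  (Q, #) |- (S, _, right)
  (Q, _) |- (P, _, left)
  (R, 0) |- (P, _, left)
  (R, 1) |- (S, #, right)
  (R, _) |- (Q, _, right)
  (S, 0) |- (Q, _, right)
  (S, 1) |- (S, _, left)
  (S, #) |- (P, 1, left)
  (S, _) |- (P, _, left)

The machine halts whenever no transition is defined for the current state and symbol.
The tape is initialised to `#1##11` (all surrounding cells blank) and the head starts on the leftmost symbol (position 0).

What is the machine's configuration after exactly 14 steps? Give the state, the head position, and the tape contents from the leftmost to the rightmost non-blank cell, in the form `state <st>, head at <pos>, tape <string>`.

state R, head at 4, tape ####_1

P | [#]1##11   read # → write #, move right, go to R
R | #[1]##11   read 1 → write #, move right, go to S
S | ##[#]#11   read # → write 1, move left, go to P
P | #[#]1#11   read # → write #, move right, go to R
R | ##[1]#11   read 1 → write #, move right, go to S
S | ###[#]11   read # → write 1, move left, go to P
P | ##[#]111   read # → write #, move right, go to R
R | ###[1]11   read 1 → write #, move right, go to S
S | ####[1]1   read 1 → write _, move left, go to S
S | ###[#]_1   read # → write 1, move left, go to P
P | ##[#]1_1   read # → write #, move right, go to R
R | ###[1]_1   read 1 → write #, move right, go to S
S | ####[_]1   read _ → write _, move left, go to P
P | ###[#]_1   read # → write #, move right, go to R
R | ####[_]1
After 14 steps: state R, head at 4, tape ####_1.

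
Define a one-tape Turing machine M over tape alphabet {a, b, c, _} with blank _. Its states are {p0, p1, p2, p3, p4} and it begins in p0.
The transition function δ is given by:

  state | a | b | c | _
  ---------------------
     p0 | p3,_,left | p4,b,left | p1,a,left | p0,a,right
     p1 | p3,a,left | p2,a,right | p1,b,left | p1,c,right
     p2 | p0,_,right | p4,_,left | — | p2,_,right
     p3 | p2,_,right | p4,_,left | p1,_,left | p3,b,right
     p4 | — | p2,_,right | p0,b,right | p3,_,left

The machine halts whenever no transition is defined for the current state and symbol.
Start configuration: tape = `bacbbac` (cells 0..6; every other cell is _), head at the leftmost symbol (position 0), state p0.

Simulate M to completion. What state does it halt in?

p2

state=p0 head=0 tape=__[b]acbbac   (p0,b)→(p4,b,left)
state=p4 head=-1 tape=_[_]bacbbac   (p4,_)→(p3,_,left)
state=p3 head=-2 tape=[_]_bacbbac   (p3,_)→(p3,b,right)
state=p3 head=-1 tape=b[_]bacbbac   (p3,_)→(p3,b,right)
state=p3 head=0 tape=bb[b]acbbac   (p3,b)→(p4,_,left)
state=p4 head=-1 tape=b[b]_acbbac   (p4,b)→(p2,_,right)
state=p2 head=0 tape=b_[_]acbbac   (p2,_)→(p2,_,right)
state=p2 head=1 tape=b__[a]cbbac   (p2,a)→(p0,_,right)
state=p0 head=2 tape=b___[c]bbac   (p0,c)→(p1,a,left)
state=p1 head=1 tape=b__[_]abbac   (p1,_)→(p1,c,right)
state=p1 head=2 tape=b__c[a]bbac   (p1,a)→(p3,a,left)
state=p3 head=1 tape=b__[c]abbac   (p3,c)→(p1,_,left)
state=p1 head=0 tape=b_[_]_abbac   (p1,_)→(p1,c,right)
state=p1 head=1 tape=b_c[_]abbac   (p1,_)→(p1,c,right)
state=p1 head=2 tape=b_cc[a]bbac   (p1,a)→(p3,a,left)
state=p3 head=1 tape=b_c[c]abbac   (p3,c)→(p1,_,left)
state=p1 head=0 tape=b_[c]_abbac   (p1,c)→(p1,b,left)
state=p1 head=-1 tape=b[_]b_abbac   (p1,_)→(p1,c,right)
state=p1 head=0 tape=bc[b]_abbac   (p1,b)→(p2,a,right)
state=p2 head=1 tape=bca[_]abbac   (p2,_)→(p2,_,right)
state=p2 head=2 tape=bca_[a]bbac   (p2,a)→(p0,_,right)
state=p0 head=3 tape=bca__[b]bac   (p0,b)→(p4,b,left)
state=p4 head=2 tape=bca_[_]bbac   (p4,_)→(p3,_,left)
state=p3 head=1 tape=bca[_]_bbac   (p3,_)→(p3,b,right)
state=p3 head=2 tape=bcab[_]bbac   (p3,_)→(p3,b,right)
state=p3 head=3 tape=bcabb[b]bac   (p3,b)→(p4,_,left)
state=p4 head=2 tape=bcab[b]_bac   (p4,b)→(p2,_,right)
state=p2 head=3 tape=bcab_[_]bac   (p2,_)→(p2,_,right)
state=p2 head=4 tape=bcab__[b]ac   (p2,b)→(p4,_,left)
state=p4 head=3 tape=bcab_[_]_ac   (p4,_)→(p3,_,left)
state=p3 head=2 tape=bcab[_]__ac   (p3,_)→(p3,b,right)
state=p3 head=3 tape=bcabb[_]_ac   (p3,_)→(p3,b,right)
state=p3 head=4 tape=bcabbb[_]ac   (p3,_)→(p3,b,right)
state=p3 head=5 tape=bcabbbb[a]c   (p3,a)→(p2,_,right)
state=p2 head=6 tape=bcabbbb_[c]
No transition is defined for (p2, c); M halts in state p2.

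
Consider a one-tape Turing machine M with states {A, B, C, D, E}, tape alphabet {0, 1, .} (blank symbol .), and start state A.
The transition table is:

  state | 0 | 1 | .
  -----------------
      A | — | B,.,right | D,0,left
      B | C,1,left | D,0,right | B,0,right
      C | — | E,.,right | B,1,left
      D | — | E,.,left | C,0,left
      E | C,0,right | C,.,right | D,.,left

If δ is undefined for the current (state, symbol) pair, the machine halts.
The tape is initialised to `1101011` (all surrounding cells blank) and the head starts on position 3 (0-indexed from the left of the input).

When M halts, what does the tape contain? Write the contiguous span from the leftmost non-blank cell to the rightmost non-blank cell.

1.....000

state=A head=3 tape=110[1]011..   (A,1)→(B,.,right)
state=B head=4 tape=110.[0]11..   (B,0)→(C,1,left)
state=C head=3 tape=110[.]111..   (C,.)→(B,1,left)
state=B head=2 tape=11[0]1111..   (B,0)→(C,1,left)
state=C head=1 tape=1[1]11111..   (C,1)→(E,.,right)
state=E head=2 tape=1.[1]1111..   (E,1)→(C,.,right)
state=C head=3 tape=1..[1]111..   (C,1)→(E,.,right)
state=E head=4 tape=1...[1]11..   (E,1)→(C,.,right)
state=C head=5 tape=1....[1]1..   (C,1)→(E,.,right)
state=E head=6 tape=1.....[1]..   (E,1)→(C,.,right)
state=C head=7 tape=1......[.].   (C,.)→(B,1,left)
state=B head=6 tape=1.....[.]1.   (B,.)→(B,0,right)
state=B head=7 tape=1.....0[1].   (B,1)→(D,0,right)
state=D head=8 tape=1.....00[.]   (D,.)→(C,0,left)
state=C head=7 tape=1.....0[0]0
The non-blank tape span at halt is 1.....000.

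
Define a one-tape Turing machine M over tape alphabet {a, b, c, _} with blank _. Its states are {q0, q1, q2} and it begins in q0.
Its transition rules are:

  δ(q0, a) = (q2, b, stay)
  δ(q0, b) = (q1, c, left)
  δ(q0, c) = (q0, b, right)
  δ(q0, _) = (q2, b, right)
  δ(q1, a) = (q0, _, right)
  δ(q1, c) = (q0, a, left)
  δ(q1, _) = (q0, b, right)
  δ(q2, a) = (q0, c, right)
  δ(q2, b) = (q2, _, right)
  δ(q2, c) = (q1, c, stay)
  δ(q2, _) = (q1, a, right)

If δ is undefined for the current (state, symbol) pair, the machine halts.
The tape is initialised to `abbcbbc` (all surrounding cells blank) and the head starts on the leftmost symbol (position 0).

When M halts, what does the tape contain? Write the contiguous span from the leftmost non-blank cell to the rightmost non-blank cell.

bbcacc

state=q0 head=0 tape=[a]bbcbbc   (q0,a)→(q2,b,stay)
state=q2 head=0 tape=[b]bbcbbc   (q2,b)→(q2,_,right)
state=q2 head=1 tape=_[b]bcbbc   (q2,b)→(q2,_,right)
state=q2 head=2 tape=__[b]cbbc   (q2,b)→(q2,_,right)
state=q2 head=3 tape=___[c]bbc   (q2,c)→(q1,c,stay)
state=q1 head=3 tape=___[c]bbc   (q1,c)→(q0,a,left)
state=q0 head=2 tape=__[_]abbc   (q0,_)→(q2,b,right)
state=q2 head=3 tape=__b[a]bbc   (q2,a)→(q0,c,right)
state=q0 head=4 tape=__bc[b]bc   (q0,b)→(q1,c,left)
state=q1 head=3 tape=__b[c]cbc   (q1,c)→(q0,a,left)
state=q0 head=2 tape=__[b]acbc   (q0,b)→(q1,c,left)
state=q1 head=1 tape=_[_]cacbc   (q1,_)→(q0,b,right)
state=q0 head=2 tape=_b[c]acbc   (q0,c)→(q0,b,right)
state=q0 head=3 tape=_bb[a]cbc   (q0,a)→(q2,b,stay)
state=q2 head=3 tape=_bb[b]cbc   (q2,b)→(q2,_,right)
state=q2 head=4 tape=_bb_[c]bc   (q2,c)→(q1,c,stay)
state=q1 head=4 tape=_bb_[c]bc   (q1,c)→(q0,a,left)
state=q0 head=3 tape=_bb[_]abc   (q0,_)→(q2,b,right)
state=q2 head=4 tape=_bbb[a]bc   (q2,a)→(q0,c,right)
state=q0 head=5 tape=_bbbc[b]c   (q0,b)→(q1,c,left)
state=q1 head=4 tape=_bbb[c]cc   (q1,c)→(q0,a,left)
state=q0 head=3 tape=_bb[b]acc   (q0,b)→(q1,c,left)
state=q1 head=2 tape=_b[b]cacc
The non-blank tape span at halt is bbcacc.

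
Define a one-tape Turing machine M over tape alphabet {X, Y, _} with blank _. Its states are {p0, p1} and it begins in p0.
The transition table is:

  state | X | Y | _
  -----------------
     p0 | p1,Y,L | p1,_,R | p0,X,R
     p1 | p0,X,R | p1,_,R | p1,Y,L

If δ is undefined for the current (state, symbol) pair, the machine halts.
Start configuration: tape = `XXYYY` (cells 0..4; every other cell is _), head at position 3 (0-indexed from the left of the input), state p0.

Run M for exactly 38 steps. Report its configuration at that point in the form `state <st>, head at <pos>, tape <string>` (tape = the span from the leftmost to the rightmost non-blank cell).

state p1, head at 3, tape XX__YYYYY

state=p0 head=3 tape=XXY[Y]Y____   (p0,Y)→(p1,_,R)
state=p1 head=4 tape=XXY_[Y]____   (p1,Y)→(p1,_,R)
state=p1 head=5 tape=XXY__[_]___   (p1,_)→(p1,Y,L)
state=p1 head=4 tape=XXY_[_]Y___   (p1,_)→(p1,Y,L)
state=p1 head=3 tape=XXY[_]YY___   (p1,_)→(p1,Y,L)
state=p1 head=2 tape=XX[Y]YYY___   (p1,Y)→(p1,_,R)
state=p1 head=3 tape=XX_[Y]YY___   (p1,Y)→(p1,_,R)
state=p1 head=4 tape=XX__[Y]Y___   (p1,Y)→(p1,_,R)
state=p1 head=5 tape=XX___[Y]___   (p1,Y)→(p1,_,R)
state=p1 head=6 tape=XX____[_]__   (p1,_)→(p1,Y,L)
state=p1 head=5 tape=XX___[_]Y__   (p1,_)→(p1,Y,L)
state=p1 head=4 tape=XX__[_]YY__   (p1,_)→(p1,Y,L)
state=p1 head=3 tape=XX_[_]YYY__   (p1,_)→(p1,Y,L)
state=p1 head=2 tape=XX[_]YYYY__   (p1,_)→(p1,Y,L)
state=p1 head=1 tape=X[X]YYYYY__   (p1,X)→(p0,X,R)
state=p0 head=2 tape=XX[Y]YYYY__   (p0,Y)→(p1,_,R)
state=p1 head=3 tape=XX_[Y]YYY__   (p1,Y)→(p1,_,R)
state=p1 head=4 tape=XX__[Y]YY__   (p1,Y)→(p1,_,R)
state=p1 head=5 tape=XX___[Y]Y__   (p1,Y)→(p1,_,R)
state=p1 head=6 tape=XX____[Y]__   (p1,Y)→(p1,_,R)
state=p1 head=7 tape=XX_____[_]_   (p1,_)→(p1,Y,L)
state=p1 head=6 tape=XX____[_]Y_   (p1,_)→(p1,Y,L)
state=p1 head=5 tape=XX___[_]YY_   (p1,_)→(p1,Y,L)
state=p1 head=4 tape=XX__[_]YYY_   (p1,_)→(p1,Y,L)
state=p1 head=3 tape=XX_[_]YYYY_   (p1,_)→(p1,Y,L)
state=p1 head=2 tape=XX[_]YYYYY_   (p1,_)→(p1,Y,L)
state=p1 head=1 tape=X[X]YYYYYY_   (p1,X)→(p0,X,R)
state=p0 head=2 tape=XX[Y]YYYYY_   (p0,Y)→(p1,_,R)
state=p1 head=3 tape=XX_[Y]YYYY_   (p1,Y)→(p1,_,R)
state=p1 head=4 tape=XX__[Y]YYY_   (p1,Y)→(p1,_,R)
state=p1 head=5 tape=XX___[Y]YY_   (p1,Y)→(p1,_,R)
state=p1 head=6 tape=XX____[Y]Y_   (p1,Y)→(p1,_,R)
state=p1 head=7 tape=XX_____[Y]_   (p1,Y)→(p1,_,R)
state=p1 head=8 tape=XX______[_]   (p1,_)→(p1,Y,L)
state=p1 head=7 tape=XX_____[_]Y   (p1,_)→(p1,Y,L)
state=p1 head=6 tape=XX____[_]YY   (p1,_)→(p1,Y,L)
state=p1 head=5 tape=XX___[_]YYY   (p1,_)→(p1,Y,L)
state=p1 head=4 tape=XX__[_]YYYY   (p1,_)→(p1,Y,L)
state=p1 head=3 tape=XX_[_]YYYYY
After 38 steps: state p1, head at 3, tape XX__YYYYY.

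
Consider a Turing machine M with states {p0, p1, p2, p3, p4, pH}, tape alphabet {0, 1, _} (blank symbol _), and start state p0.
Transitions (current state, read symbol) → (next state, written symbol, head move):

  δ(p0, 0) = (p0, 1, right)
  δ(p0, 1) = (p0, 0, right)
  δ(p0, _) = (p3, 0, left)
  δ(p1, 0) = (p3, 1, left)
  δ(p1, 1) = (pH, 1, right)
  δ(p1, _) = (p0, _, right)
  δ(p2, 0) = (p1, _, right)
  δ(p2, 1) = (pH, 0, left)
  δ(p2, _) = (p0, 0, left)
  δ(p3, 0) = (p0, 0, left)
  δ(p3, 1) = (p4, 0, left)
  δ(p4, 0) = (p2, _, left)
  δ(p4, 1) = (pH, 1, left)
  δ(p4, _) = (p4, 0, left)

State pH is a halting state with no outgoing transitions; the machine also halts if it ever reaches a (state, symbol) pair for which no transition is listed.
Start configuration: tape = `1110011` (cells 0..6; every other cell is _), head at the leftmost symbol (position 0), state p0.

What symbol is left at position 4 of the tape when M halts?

1

state=p0 head=0 tape=[1]110011__   (p0,1)→(p0,0,right)
state=p0 head=1 tape=0[1]10011__   (p0,1)→(p0,0,right)
state=p0 head=2 tape=00[1]0011__   (p0,1)→(p0,0,right)
state=p0 head=3 tape=000[0]011__   (p0,0)→(p0,1,right)
state=p0 head=4 tape=0001[0]11__   (p0,0)→(p0,1,right)
state=p0 head=5 tape=00011[1]1__   (p0,1)→(p0,0,right)
state=p0 head=6 tape=000110[1]__   (p0,1)→(p0,0,right)
state=p0 head=7 tape=0001100[_]_   (p0,_)→(p3,0,left)
state=p3 head=6 tape=000110[0]0_   (p3,0)→(p0,0,left)
state=p0 head=5 tape=00011[0]00_   (p0,0)→(p0,1,right)
state=p0 head=6 tape=000111[0]0_   (p0,0)→(p0,1,right)
state=p0 head=7 tape=0001111[0]_   (p0,0)→(p0,1,right)
state=p0 head=8 tape=00011111[_]   (p0,_)→(p3,0,left)
state=p3 head=7 tape=0001111[1]0   (p3,1)→(p4,0,left)
state=p4 head=6 tape=000111[1]00   (p4,1)→(pH,1,left)
state=pH head=5 tape=00011[1]100
Cell 4 holds 1 when M halts.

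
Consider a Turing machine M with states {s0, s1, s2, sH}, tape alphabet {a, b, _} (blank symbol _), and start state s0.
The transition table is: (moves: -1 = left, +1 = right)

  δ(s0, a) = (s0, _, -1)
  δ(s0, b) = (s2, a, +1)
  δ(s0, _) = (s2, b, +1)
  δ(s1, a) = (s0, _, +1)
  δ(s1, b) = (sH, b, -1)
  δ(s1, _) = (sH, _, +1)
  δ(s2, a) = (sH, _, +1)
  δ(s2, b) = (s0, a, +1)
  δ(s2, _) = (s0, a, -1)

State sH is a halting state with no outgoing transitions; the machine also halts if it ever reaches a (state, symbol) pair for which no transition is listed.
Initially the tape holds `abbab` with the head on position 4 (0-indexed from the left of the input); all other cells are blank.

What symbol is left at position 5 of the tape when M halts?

a

s0 | _abba[b]_   read b → write a, move +1, go to s2
s2 | _abbaa[_]   read _ → write a, move -1, go to s0
s0 | _abba[a]a   read a → write _, move -1, go to s0
s0 | _abb[a]_a   read a → write _, move -1, go to s0
s0 | _ab[b]__a   read b → write a, move +1, go to s2
s2 | _aba[_]_a   read _ → write a, move -1, go to s0
s0 | _ab[a]a_a   read a → write _, move -1, go to s0
s0 | _a[b]_a_a   read b → write a, move +1, go to s2
s2 | _aa[_]a_a   read _ → write a, move -1, go to s0
s0 | _a[a]aa_a   read a → write _, move -1, go to s0
s0 | _[a]_aa_a   read a → write _, move -1, go to s0
s0 | [_]__aa_a   read _ → write b, move +1, go to s2
s2 | b[_]_aa_a   read _ → write a, move -1, go to s0
s0 | [b]a_aa_a   read b → write a, move +1, go to s2
s2 | a[a]_aa_a   read a → write _, move +1, go to sH
sH | a_[_]aa_a
Cell 5 holds a when M halts.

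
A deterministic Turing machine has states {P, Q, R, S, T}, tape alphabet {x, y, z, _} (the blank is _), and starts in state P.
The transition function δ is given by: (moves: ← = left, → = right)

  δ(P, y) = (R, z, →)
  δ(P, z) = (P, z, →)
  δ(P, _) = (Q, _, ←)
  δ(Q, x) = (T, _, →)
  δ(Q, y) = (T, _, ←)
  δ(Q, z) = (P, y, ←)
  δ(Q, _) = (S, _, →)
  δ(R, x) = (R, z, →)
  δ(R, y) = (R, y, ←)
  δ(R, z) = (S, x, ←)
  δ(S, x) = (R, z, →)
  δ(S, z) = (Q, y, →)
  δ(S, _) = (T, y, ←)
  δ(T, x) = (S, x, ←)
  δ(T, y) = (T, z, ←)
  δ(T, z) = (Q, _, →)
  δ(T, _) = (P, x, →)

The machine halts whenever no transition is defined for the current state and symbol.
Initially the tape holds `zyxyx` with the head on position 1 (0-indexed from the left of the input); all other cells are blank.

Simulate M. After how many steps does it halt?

state=P head=1 tape=z[y]xyx   (P,y)→(R,z,→)
state=R head=2 tape=zz[x]yx   (R,x)→(R,z,→)
state=R head=3 tape=zzz[y]x   (R,y)→(R,y,←)
state=R head=2 tape=zz[z]yx   (R,z)→(S,x,←)
state=S head=1 tape=z[z]xyx   (S,z)→(Q,y,→)
state=Q head=2 tape=zy[x]yx   (Q,x)→(T,_,→)
state=T head=3 tape=zy_[y]x   (T,y)→(T,z,←)
state=T head=2 tape=zy[_]zx   (T,_)→(P,x,→)
state=P head=3 tape=zyx[z]x   (P,z)→(P,z,→)
state=P head=4 tape=zyxz[x]
M halts after 9 transitions.

9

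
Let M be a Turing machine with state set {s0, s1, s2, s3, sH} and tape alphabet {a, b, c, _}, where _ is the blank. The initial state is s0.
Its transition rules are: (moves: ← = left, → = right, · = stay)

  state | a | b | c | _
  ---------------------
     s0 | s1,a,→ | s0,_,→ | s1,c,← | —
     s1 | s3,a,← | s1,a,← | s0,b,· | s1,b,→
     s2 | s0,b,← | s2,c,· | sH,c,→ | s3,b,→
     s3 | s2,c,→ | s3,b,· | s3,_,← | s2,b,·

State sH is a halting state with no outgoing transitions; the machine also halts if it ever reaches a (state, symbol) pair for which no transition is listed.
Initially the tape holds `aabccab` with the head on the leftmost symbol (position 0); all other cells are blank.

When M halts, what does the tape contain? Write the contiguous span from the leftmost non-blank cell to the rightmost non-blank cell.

b__bbcaa

s0 | _[a]abccab   read a → write a, move →, go to s1
s1 | _a[a]bccab   read a → write a, move ←, go to s3
s3 | _[a]abccab   read a → write c, move →, go to s2
s2 | _c[a]bccab   read a → write b, move ←, go to s0
s0 | _[c]bbccab   read c → write c, move ←, go to s1
s1 | [_]cbbccab   read _ → write b, move →, go to s1
s1 | b[c]bbccab   read c → write b, move ·, go to s0
s0 | b[b]bbccab   read b → write _, move →, go to s0
s0 | b_[b]bccab   read b → write _, move →, go to s0
s0 | b__[b]ccab   read b → write _, move →, go to s0
s0 | b___[c]cab   read c → write c, move ←, go to s1
s1 | b__[_]ccab   read _ → write b, move →, go to s1
s1 | b__b[c]cab   read c → write b, move ·, go to s0
s0 | b__b[b]cab   read b → write _, move →, go to s0
s0 | b__b_[c]ab   read c → write c, move ←, go to s1
s1 | b__b[_]cab   read _ → write b, move →, go to s1
s1 | b__bb[c]ab   read c → write b, move ·, go to s0
s0 | b__bb[b]ab   read b → write _, move →, go to s0
s0 | b__bb_[a]b   read a → write a, move →, go to s1
s1 | b__bb_a[b]   read b → write a, move ←, go to s1
s1 | b__bb_[a]a   read a → write a, move ←, go to s3
s3 | b__bb[_]aa   read _ → write b, move ·, go to s2
s2 | b__bb[b]aa   read b → write c, move ·, go to s2
s2 | b__bb[c]aa   read c → write c, move →, go to sH
sH | b__bbc[a]a
The non-blank tape span at halt is b__bbcaa.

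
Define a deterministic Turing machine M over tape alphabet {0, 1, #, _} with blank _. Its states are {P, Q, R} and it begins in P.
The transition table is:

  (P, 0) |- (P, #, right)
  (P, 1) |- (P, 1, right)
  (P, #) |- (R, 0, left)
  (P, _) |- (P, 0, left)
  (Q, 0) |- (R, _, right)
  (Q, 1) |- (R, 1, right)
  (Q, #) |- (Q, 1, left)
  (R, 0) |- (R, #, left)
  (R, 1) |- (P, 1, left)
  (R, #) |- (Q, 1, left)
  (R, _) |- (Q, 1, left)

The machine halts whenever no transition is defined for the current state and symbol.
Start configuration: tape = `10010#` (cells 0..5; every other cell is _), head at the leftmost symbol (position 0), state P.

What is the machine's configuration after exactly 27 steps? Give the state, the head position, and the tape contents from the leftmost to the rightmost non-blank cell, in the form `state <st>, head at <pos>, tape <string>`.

state=P head=0 tape=[1]0010#__   (P,1)→(P,1,right)
state=P head=1 tape=1[0]010#__   (P,0)→(P,#,right)
state=P head=2 tape=1#[0]10#__   (P,0)→(P,#,right)
state=P head=3 tape=1##[1]0#__   (P,1)→(P,1,right)
state=P head=4 tape=1##1[0]#__   (P,0)→(P,#,right)
state=P head=5 tape=1##1#[#]__   (P,#)→(R,0,left)
state=R head=4 tape=1##1[#]0__   (R,#)→(Q,1,left)
state=Q head=3 tape=1##[1]10__   (Q,1)→(R,1,right)
state=R head=4 tape=1##1[1]0__   (R,1)→(P,1,left)
state=P head=3 tape=1##[1]10__   (P,1)→(P,1,right)
state=P head=4 tape=1##1[1]0__   (P,1)→(P,1,right)
state=P head=5 tape=1##11[0]__   (P,0)→(P,#,right)
state=P head=6 tape=1##11#[_]_   (P,_)→(P,0,left)
state=P head=5 tape=1##11[#]0_   (P,#)→(R,0,left)
state=R head=4 tape=1##1[1]00_   (R,1)→(P,1,left)
state=P head=3 tape=1##[1]100_   (P,1)→(P,1,right)
state=P head=4 tape=1##1[1]00_   (P,1)→(P,1,right)
state=P head=5 tape=1##11[0]0_   (P,0)→(P,#,right)
state=P head=6 tape=1##11#[0]_   (P,0)→(P,#,right)
state=P head=7 tape=1##11##[_]   (P,_)→(P,0,left)
state=P head=6 tape=1##11#[#]0   (P,#)→(R,0,left)
state=R head=5 tape=1##11[#]00   (R,#)→(Q,1,left)
state=Q head=4 tape=1##1[1]100   (Q,1)→(R,1,right)
state=R head=5 tape=1##11[1]00   (R,1)→(P,1,left)
state=P head=4 tape=1##1[1]100   (P,1)→(P,1,right)
state=P head=5 tape=1##11[1]00   (P,1)→(P,1,right)
state=P head=6 tape=1##111[0]0   (P,0)→(P,#,right)
state=P head=7 tape=1##111#[0]
After 27 steps: state P, head at 7, tape 1##111#0.

state P, head at 7, tape 1##111#0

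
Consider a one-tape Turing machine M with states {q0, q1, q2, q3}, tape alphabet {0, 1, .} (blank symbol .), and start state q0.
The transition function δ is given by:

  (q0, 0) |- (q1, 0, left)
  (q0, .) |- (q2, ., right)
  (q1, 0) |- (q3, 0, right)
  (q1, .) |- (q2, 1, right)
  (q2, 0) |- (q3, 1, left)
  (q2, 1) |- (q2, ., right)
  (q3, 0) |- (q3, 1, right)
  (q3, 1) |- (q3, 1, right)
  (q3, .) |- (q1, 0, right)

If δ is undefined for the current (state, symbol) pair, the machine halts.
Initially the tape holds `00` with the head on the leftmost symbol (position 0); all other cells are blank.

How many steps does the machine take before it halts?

q0 | .[0]0...   read 0 → write 0, move left, go to q1
q1 | [.]00...   read . → write 1, move right, go to q2
q2 | 1[0]0...   read 0 → write 1, move left, go to q3
q3 | [1]10...   read 1 → write 1, move right, go to q3
q3 | 1[1]0...   read 1 → write 1, move right, go to q3
q3 | 11[0]...   read 0 → write 1, move right, go to q3
q3 | 111[.]..   read . → write 0, move right, go to q1
q1 | 1110[.].   read . → write 1, move right, go to q2
q2 | 11101[.]
M halts after 8 transitions.

8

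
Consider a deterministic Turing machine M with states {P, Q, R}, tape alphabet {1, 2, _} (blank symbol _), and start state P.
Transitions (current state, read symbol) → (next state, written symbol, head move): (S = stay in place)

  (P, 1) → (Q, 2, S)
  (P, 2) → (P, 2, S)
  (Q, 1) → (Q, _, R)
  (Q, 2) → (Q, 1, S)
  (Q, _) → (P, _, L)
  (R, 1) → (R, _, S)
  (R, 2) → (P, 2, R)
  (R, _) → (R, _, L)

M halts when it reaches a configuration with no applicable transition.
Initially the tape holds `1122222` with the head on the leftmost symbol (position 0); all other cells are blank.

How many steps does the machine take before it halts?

state=P head=0 tape=[1]122222_   (P,1)→(Q,2,S)
state=Q head=0 tape=[2]122222_   (Q,2)→(Q,1,S)
state=Q head=0 tape=[1]122222_   (Q,1)→(Q,_,R)
state=Q head=1 tape=_[1]22222_   (Q,1)→(Q,_,R)
state=Q head=2 tape=__[2]2222_   (Q,2)→(Q,1,S)
state=Q head=2 tape=__[1]2222_   (Q,1)→(Q,_,R)
state=Q head=3 tape=___[2]222_   (Q,2)→(Q,1,S)
state=Q head=3 tape=___[1]222_   (Q,1)→(Q,_,R)
state=Q head=4 tape=____[2]22_   (Q,2)→(Q,1,S)
state=Q head=4 tape=____[1]22_   (Q,1)→(Q,_,R)
state=Q head=5 tape=_____[2]2_   (Q,2)→(Q,1,S)
state=Q head=5 tape=_____[1]2_   (Q,1)→(Q,_,R)
state=Q head=6 tape=______[2]_   (Q,2)→(Q,1,S)
state=Q head=6 tape=______[1]_   (Q,1)→(Q,_,R)
state=Q head=7 tape=_______[_]   (Q,_)→(P,_,L)
state=P head=6 tape=______[_]_
M halts after 15 transitions.

15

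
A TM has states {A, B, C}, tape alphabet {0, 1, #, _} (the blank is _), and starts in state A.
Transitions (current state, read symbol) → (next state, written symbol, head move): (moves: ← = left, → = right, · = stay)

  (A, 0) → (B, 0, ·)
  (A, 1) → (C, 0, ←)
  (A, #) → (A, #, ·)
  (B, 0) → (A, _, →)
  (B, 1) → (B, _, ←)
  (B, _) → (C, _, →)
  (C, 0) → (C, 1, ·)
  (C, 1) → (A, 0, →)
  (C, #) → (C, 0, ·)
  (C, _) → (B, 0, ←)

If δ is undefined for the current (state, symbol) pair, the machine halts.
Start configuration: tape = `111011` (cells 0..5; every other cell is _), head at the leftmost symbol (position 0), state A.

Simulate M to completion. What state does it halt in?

state=A head=0 tape=__[1]11011_   (A,1)→(C,0,←)
state=C head=-1 tape=_[_]011011_   (C,_)→(B,0,←)
state=B head=-2 tape=[_]0011011_   (B,_)→(C,_,→)
state=C head=-1 tape=_[0]011011_   (C,0)→(C,1,·)
state=C head=-1 tape=_[1]011011_   (C,1)→(A,0,→)
state=A head=0 tape=_0[0]11011_   (A,0)→(B,0,·)
state=B head=0 tape=_0[0]11011_   (B,0)→(A,_,→)
state=A head=1 tape=_0_[1]1011_   (A,1)→(C,0,←)
state=C head=0 tape=_0[_]01011_   (C,_)→(B,0,←)
state=B head=-1 tape=_[0]001011_   (B,0)→(A,_,→)
state=A head=0 tape=__[0]01011_   (A,0)→(B,0,·)
state=B head=0 tape=__[0]01011_   (B,0)→(A,_,→)
state=A head=1 tape=___[0]1011_   (A,0)→(B,0,·)
state=B head=1 tape=___[0]1011_   (B,0)→(A,_,→)
state=A head=2 tape=____[1]011_   (A,1)→(C,0,←)
state=C head=1 tape=___[_]0011_   (C,_)→(B,0,←)
state=B head=0 tape=__[_]00011_   (B,_)→(C,_,→)
state=C head=1 tape=___[0]0011_   (C,0)→(C,1,·)
state=C head=1 tape=___[1]0011_   (C,1)→(A,0,→)
state=A head=2 tape=___0[0]011_   (A,0)→(B,0,·)
state=B head=2 tape=___0[0]011_   (B,0)→(A,_,→)
state=A head=3 tape=___0_[0]11_   (A,0)→(B,0,·)
state=B head=3 tape=___0_[0]11_   (B,0)→(A,_,→)
state=A head=4 tape=___0__[1]1_   (A,1)→(C,0,←)
state=C head=3 tape=___0_[_]01_   (C,_)→(B,0,←)
state=B head=2 tape=___0[_]001_   (B,_)→(C,_,→)
state=C head=3 tape=___0_[0]01_   (C,0)→(C,1,·)
state=C head=3 tape=___0_[1]01_   (C,1)→(A,0,→)
state=A head=4 tape=___0_0[0]1_   (A,0)→(B,0,·)
state=B head=4 tape=___0_0[0]1_   (B,0)→(A,_,→)
state=A head=5 tape=___0_0_[1]_   (A,1)→(C,0,←)
state=C head=4 tape=___0_0[_]0_   (C,_)→(B,0,←)
state=B head=3 tape=___0_[0]00_   (B,0)→(A,_,→)
state=A head=4 tape=___0__[0]0_   (A,0)→(B,0,·)
state=B head=4 tape=___0__[0]0_   (B,0)→(A,_,→)
state=A head=5 tape=___0___[0]_   (A,0)→(B,0,·)
state=B head=5 tape=___0___[0]_   (B,0)→(A,_,→)
state=A head=6 tape=___0____[_]
No transition is defined for (A, _); M halts in state A.

A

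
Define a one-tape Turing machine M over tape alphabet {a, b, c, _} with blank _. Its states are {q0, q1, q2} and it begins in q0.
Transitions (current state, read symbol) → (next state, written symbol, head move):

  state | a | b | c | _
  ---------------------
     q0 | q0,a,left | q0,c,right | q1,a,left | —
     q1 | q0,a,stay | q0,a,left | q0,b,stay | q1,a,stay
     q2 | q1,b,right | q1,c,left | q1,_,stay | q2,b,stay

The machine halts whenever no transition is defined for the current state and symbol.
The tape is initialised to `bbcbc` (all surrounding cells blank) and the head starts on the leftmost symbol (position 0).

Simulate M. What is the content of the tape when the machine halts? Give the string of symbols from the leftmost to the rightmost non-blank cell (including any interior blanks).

aaaabc

q0 | __[b]bcbc   read b → write c, move right, go to q0
q0 | __c[b]cbc   read b → write c, move right, go to q0
q0 | __cc[c]bc   read c → write a, move left, go to q1
q1 | __c[c]abc   read c → write b, move stay, go to q0
q0 | __c[b]abc   read b → write c, move right, go to q0
q0 | __cc[a]bc   read a → write a, move left, go to q0
q0 | __c[c]abc   read c → write a, move left, go to q1
q1 | __[c]aabc   read c → write b, move stay, go to q0
q0 | __[b]aabc   read b → write c, move right, go to q0
q0 | __c[a]abc   read a → write a, move left, go to q0
q0 | __[c]aabc   read c → write a, move left, go to q1
q1 | _[_]aaabc   read _ → write a, move stay, go to q1
q1 | _[a]aaabc   read a → write a, move stay, go to q0
q0 | _[a]aaabc   read a → write a, move left, go to q0
q0 | [_]aaaabc
The non-blank tape span at halt is aaaabc.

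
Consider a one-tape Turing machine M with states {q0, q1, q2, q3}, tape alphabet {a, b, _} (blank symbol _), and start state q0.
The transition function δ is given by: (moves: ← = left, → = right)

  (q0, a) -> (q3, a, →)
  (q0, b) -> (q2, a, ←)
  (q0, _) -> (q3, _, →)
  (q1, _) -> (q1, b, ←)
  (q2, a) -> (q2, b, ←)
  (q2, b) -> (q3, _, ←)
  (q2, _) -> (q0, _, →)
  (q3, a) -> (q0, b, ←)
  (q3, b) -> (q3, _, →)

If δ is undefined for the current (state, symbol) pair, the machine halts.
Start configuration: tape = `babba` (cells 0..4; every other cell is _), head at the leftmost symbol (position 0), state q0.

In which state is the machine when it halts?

q3

q0 | _[b]abba_   read b → write a, move ←, go to q2
q2 | [_]aabba_   read _ → write _, move →, go to q0
q0 | _[a]abba_   read a → write a, move →, go to q3
q3 | _a[a]bba_   read a → write b, move ←, go to q0
q0 | _[a]bbba_   read a → write a, move →, go to q3
q3 | _a[b]bba_   read b → write _, move →, go to q3
q3 | _a_[b]ba_   read b → write _, move →, go to q3
q3 | _a__[b]a_   read b → write _, move →, go to q3
q3 | _a___[a]_   read a → write b, move ←, go to q0
q0 | _a__[_]b_   read _ → write _, move →, go to q3
q3 | _a___[b]_   read b → write _, move →, go to q3
q3 | _a____[_]
No transition is defined for (q3, _); M halts in state q3.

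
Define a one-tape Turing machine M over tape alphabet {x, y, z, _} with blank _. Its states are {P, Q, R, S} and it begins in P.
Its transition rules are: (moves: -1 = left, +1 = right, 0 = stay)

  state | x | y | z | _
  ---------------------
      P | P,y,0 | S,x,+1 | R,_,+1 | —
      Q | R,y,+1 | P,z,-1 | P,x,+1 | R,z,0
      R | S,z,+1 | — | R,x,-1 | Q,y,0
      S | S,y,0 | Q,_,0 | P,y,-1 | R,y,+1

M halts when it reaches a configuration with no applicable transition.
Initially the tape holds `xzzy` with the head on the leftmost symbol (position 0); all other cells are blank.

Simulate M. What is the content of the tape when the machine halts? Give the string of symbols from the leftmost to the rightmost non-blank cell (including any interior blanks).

zxxzy

P | __[x]zzy   read x → write y, move 0, go to P
P | __[y]zzy   read y → write x, move +1, go to S
S | __x[z]zy   read z → write y, move -1, go to P
P | __[x]yzy   read x → write y, move 0, go to P
P | __[y]yzy   read y → write x, move +1, go to S
S | __x[y]zy   read y → write _, move 0, go to Q
Q | __x[_]zy   read _ → write z, move 0, go to R
R | __x[z]zy   read z → write x, move -1, go to R
R | __[x]xzy   read x → write z, move +1, go to S
S | __z[x]zy   read x → write y, move 0, go to S
S | __z[y]zy   read y → write _, move 0, go to Q
Q | __z[_]zy   read _ → write z, move 0, go to R
R | __z[z]zy   read z → write x, move -1, go to R
R | __[z]xzy   read z → write x, move -1, go to R
R | _[_]xxzy   read _ → write y, move 0, go to Q
Q | _[y]xxzy   read y → write z, move -1, go to P
P | [_]zxxzy
The non-blank tape span at halt is zxxzy.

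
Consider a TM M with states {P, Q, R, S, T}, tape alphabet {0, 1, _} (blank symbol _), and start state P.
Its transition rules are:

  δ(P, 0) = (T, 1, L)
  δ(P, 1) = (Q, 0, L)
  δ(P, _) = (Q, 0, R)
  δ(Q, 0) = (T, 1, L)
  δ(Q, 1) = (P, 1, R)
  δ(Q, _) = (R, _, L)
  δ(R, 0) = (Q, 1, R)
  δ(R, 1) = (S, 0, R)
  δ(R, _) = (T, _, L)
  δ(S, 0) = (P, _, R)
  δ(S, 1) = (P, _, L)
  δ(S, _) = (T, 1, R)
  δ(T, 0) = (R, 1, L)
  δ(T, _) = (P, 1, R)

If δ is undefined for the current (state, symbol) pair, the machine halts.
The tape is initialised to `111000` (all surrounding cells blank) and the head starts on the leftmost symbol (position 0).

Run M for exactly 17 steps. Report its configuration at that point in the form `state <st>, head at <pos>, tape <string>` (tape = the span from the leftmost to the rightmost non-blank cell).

state=P head=0 tape=___[1]11000   (P,1)→(Q,0,L)
state=Q head=-1 tape=__[_]011000   (Q,_)→(R,_,L)
state=R head=-2 tape=_[_]_011000   (R,_)→(T,_,L)
state=T head=-3 tape=[_]__011000   (T,_)→(P,1,R)
state=P head=-2 tape=1[_]_011000   (P,_)→(Q,0,R)
state=Q head=-1 tape=10[_]011000   (Q,_)→(R,_,L)
state=R head=-2 tape=1[0]_011000   (R,0)→(Q,1,R)
state=Q head=-1 tape=11[_]011000   (Q,_)→(R,_,L)
state=R head=-2 tape=1[1]_011000   (R,1)→(S,0,R)
state=S head=-1 tape=10[_]011000   (S,_)→(T,1,R)
state=T head=0 tape=101[0]11000   (T,0)→(R,1,L)
state=R head=-1 tape=10[1]111000   (R,1)→(S,0,R)
state=S head=0 tape=100[1]11000   (S,1)→(P,_,L)
state=P head=-1 tape=10[0]_11000   (P,0)→(T,1,L)
state=T head=-2 tape=1[0]1_11000   (T,0)→(R,1,L)
state=R head=-3 tape=[1]11_11000   (R,1)→(S,0,R)
state=S head=-2 tape=0[1]1_11000   (S,1)→(P,_,L)
state=P head=-3 tape=[0]_1_11000
After 17 steps: state P, head at -3, tape 0_1_11000.

state P, head at -3, tape 0_1_11000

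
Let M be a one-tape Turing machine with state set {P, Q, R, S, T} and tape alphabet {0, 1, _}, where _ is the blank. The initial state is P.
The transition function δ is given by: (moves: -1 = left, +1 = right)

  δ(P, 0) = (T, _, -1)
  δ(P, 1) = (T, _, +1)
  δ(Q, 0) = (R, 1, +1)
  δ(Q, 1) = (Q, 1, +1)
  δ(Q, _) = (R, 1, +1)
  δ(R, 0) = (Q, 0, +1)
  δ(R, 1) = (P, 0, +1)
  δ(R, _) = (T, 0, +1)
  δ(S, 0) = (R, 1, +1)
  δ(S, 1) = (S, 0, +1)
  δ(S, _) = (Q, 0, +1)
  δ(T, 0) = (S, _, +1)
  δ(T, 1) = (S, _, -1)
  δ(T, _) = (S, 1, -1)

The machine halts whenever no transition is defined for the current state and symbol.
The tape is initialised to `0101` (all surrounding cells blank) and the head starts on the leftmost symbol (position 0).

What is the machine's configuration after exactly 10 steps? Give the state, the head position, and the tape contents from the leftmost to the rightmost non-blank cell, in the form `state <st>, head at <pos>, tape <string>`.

state Q, head at 4, tape 011_01

state=P head=0 tape=__[0]101_   (P,0)→(T,_,-1)
state=T head=-1 tape=_[_]_101_   (T,_)→(S,1,-1)
state=S head=-2 tape=[_]1_101_   (S,_)→(Q,0,+1)
state=Q head=-1 tape=0[1]_101_   (Q,1)→(Q,1,+1)
state=Q head=0 tape=01[_]101_   (Q,_)→(R,1,+1)
state=R head=1 tape=011[1]01_   (R,1)→(P,0,+1)
state=P head=2 tape=0110[0]1_   (P,0)→(T,_,-1)
state=T head=1 tape=011[0]_1_   (T,0)→(S,_,+1)
state=S head=2 tape=011_[_]1_   (S,_)→(Q,0,+1)
state=Q head=3 tape=011_0[1]_   (Q,1)→(Q,1,+1)
state=Q head=4 tape=011_01[_]
After 10 steps: state Q, head at 4, tape 011_01.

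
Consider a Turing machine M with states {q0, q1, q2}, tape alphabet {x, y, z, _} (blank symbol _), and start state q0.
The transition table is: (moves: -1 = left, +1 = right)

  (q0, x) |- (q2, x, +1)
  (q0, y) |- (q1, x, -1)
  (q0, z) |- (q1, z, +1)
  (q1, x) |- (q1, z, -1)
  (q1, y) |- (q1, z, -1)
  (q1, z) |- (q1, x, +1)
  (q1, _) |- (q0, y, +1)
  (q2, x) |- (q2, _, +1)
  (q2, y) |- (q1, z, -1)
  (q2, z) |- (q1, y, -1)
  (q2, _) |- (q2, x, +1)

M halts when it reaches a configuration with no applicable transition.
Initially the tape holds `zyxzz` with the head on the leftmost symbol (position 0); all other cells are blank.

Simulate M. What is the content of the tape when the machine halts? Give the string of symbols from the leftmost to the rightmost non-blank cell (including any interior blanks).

yzxxxxy

state=q0 head=0 tape=_[z]yxzz__   (q0,z)→(q1,z,+1)
state=q1 head=1 tape=_z[y]xzz__   (q1,y)→(q1,z,-1)
state=q1 head=0 tape=_[z]zxzz__   (q1,z)→(q1,x,+1)
state=q1 head=1 tape=_x[z]xzz__   (q1,z)→(q1,x,+1)
state=q1 head=2 tape=_xx[x]zz__   (q1,x)→(q1,z,-1)
state=q1 head=1 tape=_x[x]zzz__   (q1,x)→(q1,z,-1)
state=q1 head=0 tape=_[x]zzzz__   (q1,x)→(q1,z,-1)
state=q1 head=-1 tape=[_]zzzzz__   (q1,_)→(q0,y,+1)
state=q0 head=0 tape=y[z]zzzz__   (q0,z)→(q1,z,+1)
state=q1 head=1 tape=yz[z]zzz__   (q1,z)→(q1,x,+1)
state=q1 head=2 tape=yzx[z]zz__   (q1,z)→(q1,x,+1)
state=q1 head=3 tape=yzxx[z]z__   (q1,z)→(q1,x,+1)
state=q1 head=4 tape=yzxxx[z]__   (q1,z)→(q1,x,+1)
state=q1 head=5 tape=yzxxxx[_]_   (q1,_)→(q0,y,+1)
state=q0 head=6 tape=yzxxxxy[_]
The non-blank tape span at halt is yzxxxxy.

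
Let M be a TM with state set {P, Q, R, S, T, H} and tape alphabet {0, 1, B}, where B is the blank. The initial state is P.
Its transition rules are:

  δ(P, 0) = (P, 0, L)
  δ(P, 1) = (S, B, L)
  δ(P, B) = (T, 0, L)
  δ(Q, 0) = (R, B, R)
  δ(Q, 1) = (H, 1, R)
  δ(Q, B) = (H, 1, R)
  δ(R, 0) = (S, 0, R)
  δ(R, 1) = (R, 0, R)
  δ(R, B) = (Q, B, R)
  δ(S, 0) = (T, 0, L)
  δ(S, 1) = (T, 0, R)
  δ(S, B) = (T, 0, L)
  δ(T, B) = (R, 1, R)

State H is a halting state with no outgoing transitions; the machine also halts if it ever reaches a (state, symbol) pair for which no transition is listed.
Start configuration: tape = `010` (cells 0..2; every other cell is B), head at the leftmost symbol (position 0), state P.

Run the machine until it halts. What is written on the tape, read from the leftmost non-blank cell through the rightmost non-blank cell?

10010

P | BB[0]10   read 0 → write 0, move L, go to P
P | B[B]010   read B → write 0, move L, go to T
T | [B]0010   read B → write 1, move R, go to R
R | 1[0]010   read 0 → write 0, move R, go to S
S | 10[0]10   read 0 → write 0, move L, go to T
T | 1[0]010
The non-blank tape span at halt is 10010.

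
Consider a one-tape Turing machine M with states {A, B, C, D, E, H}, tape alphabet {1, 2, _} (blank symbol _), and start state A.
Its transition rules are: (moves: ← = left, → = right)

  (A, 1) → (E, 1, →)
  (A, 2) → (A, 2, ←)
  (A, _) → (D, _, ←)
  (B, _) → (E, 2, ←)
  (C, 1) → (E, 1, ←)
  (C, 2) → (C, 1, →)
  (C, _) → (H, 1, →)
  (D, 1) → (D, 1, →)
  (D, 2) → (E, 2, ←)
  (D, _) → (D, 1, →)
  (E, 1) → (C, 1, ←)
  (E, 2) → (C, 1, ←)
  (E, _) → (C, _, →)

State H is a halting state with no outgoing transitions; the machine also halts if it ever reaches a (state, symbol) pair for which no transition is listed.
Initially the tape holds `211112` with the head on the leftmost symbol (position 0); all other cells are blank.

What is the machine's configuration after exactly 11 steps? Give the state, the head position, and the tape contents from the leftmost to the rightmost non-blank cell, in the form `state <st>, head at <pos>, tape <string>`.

state E, head at -3, tape 11211112

state=A head=0 tape=___[2]11112   (A,2)→(A,2,←)
state=A head=-1 tape=__[_]211112   (A,_)→(D,_,←)
state=D head=-2 tape=_[_]_211112   (D,_)→(D,1,→)
state=D head=-1 tape=_1[_]211112   (D,_)→(D,1,→)
state=D head=0 tape=_11[2]11112   (D,2)→(E,2,←)
state=E head=-1 tape=_1[1]211112   (E,1)→(C,1,←)
state=C head=-2 tape=_[1]1211112   (C,1)→(E,1,←)
state=E head=-3 tape=[_]11211112   (E,_)→(C,_,→)
state=C head=-2 tape=_[1]1211112   (C,1)→(E,1,←)
state=E head=-3 tape=[_]11211112   (E,_)→(C,_,→)
state=C head=-2 tape=_[1]1211112   (C,1)→(E,1,←)
state=E head=-3 tape=[_]11211112
After 11 steps: state E, head at -3, tape 11211112.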